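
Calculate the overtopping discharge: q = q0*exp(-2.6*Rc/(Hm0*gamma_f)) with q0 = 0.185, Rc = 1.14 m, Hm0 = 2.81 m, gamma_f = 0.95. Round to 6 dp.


q = q0 * exp(-2.6 * Rc / (Hm0 * gamma_f))
Exponent = -2.6 * 1.14 / (2.81 * 0.95)
= -2.6 * 1.14 / 2.6695
= -1.110320
exp(-1.110320) = 0.329453
q = 0.185 * 0.329453
q = 0.060949 m^3/s/m

0.060949


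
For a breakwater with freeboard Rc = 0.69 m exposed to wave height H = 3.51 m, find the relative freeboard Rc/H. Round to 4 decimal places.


Relative freeboard = Rc / H
= 0.69 / 3.51
= 0.1966

0.1966


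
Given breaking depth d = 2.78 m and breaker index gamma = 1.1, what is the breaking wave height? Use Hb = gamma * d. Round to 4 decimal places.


Hb = gamma * d
Hb = 1.1 * 2.78
Hb = 3.0580 m

3.0580


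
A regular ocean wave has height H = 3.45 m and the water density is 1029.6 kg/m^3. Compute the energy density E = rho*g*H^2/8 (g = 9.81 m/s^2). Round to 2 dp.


E = (1/8) * rho * g * H^2
E = (1/8) * 1029.6 * 9.81 * 3.45^2
E = 0.125 * 1029.6 * 9.81 * 11.9025
E = 15027.47 J/m^2

15027.47


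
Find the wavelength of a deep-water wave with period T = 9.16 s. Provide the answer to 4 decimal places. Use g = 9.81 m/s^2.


L0 = g * T^2 / (2 * pi)
L0 = 9.81 * 9.16^2 / (2 * pi)
L0 = 9.81 * 83.9056 / 6.28319
L0 = 823.1139 / 6.28319
L0 = 131.0027 m

131.0027


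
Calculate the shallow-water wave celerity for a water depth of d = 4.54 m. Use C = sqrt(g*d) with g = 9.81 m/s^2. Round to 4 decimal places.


Using the shallow-water approximation:
C = sqrt(g * d) = sqrt(9.81 * 4.54)
C = sqrt(44.5374)
C = 6.6736 m/s

6.6736


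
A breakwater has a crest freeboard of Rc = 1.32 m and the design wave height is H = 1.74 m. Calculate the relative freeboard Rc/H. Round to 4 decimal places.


Relative freeboard = Rc / H
= 1.32 / 1.74
= 0.7586

0.7586


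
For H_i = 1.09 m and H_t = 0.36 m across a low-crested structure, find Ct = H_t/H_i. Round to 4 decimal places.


Ct = H_t / H_i
Ct = 0.36 / 1.09
Ct = 0.3303

0.3303


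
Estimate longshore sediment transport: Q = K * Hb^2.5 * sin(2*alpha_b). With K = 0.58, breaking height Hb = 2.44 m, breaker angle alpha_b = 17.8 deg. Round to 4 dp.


Q = K * Hb^2.5 * sin(2 * alpha_b)
Hb^2.5 = 2.44^2.5 = 9.299820
sin(2 * 17.8) = sin(35.6) = 0.582123
Q = 0.58 * 9.299820 * 0.582123
Q = 3.1399 m^3/s

3.1399


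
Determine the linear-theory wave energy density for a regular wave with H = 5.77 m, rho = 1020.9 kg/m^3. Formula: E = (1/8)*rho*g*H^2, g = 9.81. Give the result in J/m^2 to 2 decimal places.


E = (1/8) * rho * g * H^2
E = (1/8) * 1020.9 * 9.81 * 5.77^2
E = 0.125 * 1020.9 * 9.81 * 33.2929
E = 41678.67 J/m^2

41678.67


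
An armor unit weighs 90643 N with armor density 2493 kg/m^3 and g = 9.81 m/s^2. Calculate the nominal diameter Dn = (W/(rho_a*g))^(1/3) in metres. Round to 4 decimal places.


V = W / (rho_a * g)
V = 90643 / (2493 * 9.81)
V = 90643 / 24456.33
V = 3.706321 m^3
Dn = V^(1/3) = 3.706321^(1/3)
Dn = 1.5476 m

1.5476


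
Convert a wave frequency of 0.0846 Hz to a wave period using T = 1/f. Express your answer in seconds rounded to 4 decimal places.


T = 1 / f
T = 1 / 0.0846
T = 11.8203 s

11.8203


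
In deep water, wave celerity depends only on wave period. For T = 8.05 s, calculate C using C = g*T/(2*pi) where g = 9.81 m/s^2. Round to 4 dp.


We use the deep-water celerity formula:
C = g * T / (2 * pi)
C = 9.81 * 8.05 / (2 * 3.14159...)
C = 78.970500 / 6.283185
C = 12.5685 m/s

12.5685


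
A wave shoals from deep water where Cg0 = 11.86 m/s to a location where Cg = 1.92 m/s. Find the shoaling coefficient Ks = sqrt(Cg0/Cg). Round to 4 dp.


Ks = sqrt(Cg0 / Cg)
Ks = sqrt(11.86 / 1.92)
Ks = sqrt(6.1771)
Ks = 2.4854

2.4854


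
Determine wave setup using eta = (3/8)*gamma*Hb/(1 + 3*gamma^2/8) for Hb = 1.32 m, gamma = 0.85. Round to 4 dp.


eta = (3/8) * gamma * Hb / (1 + 3*gamma^2/8)
Numerator = (3/8) * 0.85 * 1.32 = 0.420750
Denominator = 1 + 3*0.85^2/8 = 1 + 0.270938 = 1.270938
eta = 0.420750 / 1.270938
eta = 0.3311 m

0.3311


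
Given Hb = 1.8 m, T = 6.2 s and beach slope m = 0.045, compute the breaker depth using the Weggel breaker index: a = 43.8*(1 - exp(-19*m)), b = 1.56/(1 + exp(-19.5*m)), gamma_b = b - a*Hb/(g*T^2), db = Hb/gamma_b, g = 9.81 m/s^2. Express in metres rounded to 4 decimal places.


a = 43.8 * (1 - exp(-19 * m))
exp(-19 * 0.045) = exp(-0.8550) = 0.425283
a = 43.8 * (1 - 0.425283) = 25.172596
b = 1.56 / (1 + exp(-19.5 * m))
exp(-19.5 * 0.045) = exp(-0.8775) = 0.415821
b = 1.56 / (1 + 0.415821) = 1.101834
Hb / (g * T^2) = 1.8 / (9.81 * 6.2^2) = 1.8 / 377.0964 = 0.00477332
gamma_b = b - a * Hb/(g*T^2) = 1.101834 - 25.172596 * 0.00477332 = 0.981677
db = Hb / gamma_b = 1.8 / 0.981677
db = 1.8336 m

1.8336


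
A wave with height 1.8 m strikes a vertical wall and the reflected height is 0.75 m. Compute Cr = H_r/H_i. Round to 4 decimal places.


Cr = H_r / H_i
Cr = 0.75 / 1.8
Cr = 0.4167

0.4167


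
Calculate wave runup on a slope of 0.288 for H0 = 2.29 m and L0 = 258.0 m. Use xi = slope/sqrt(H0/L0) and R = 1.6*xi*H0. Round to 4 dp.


xi = slope / sqrt(H0/L0)
H0/L0 = 2.29/258.0 = 0.008876
sqrt(0.008876) = 0.094212
xi = 0.288 / 0.094212 = 3.056924
R = 1.6 * xi * H0 = 1.6 * 3.056924 * 2.29
R = 11.2006 m

11.2006


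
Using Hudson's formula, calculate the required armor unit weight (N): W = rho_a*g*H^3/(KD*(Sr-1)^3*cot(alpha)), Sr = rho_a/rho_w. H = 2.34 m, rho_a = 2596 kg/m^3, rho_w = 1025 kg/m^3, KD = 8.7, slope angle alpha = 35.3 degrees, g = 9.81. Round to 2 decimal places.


Sr = rho_a / rho_w = 2596 / 1025 = 2.532683
(Sr - 1) = 1.532683
(Sr - 1)^3 = 3.600451
cot(35.3) = 1 / tan(35.3) = 1 / 0.708039 = 1.412351
Numerator = 2596 * 9.81 * 2.34^3 = 326303.1511
Denominator = 8.7 * 3.600451 * 1.412351 = 44.240369
W = 326303.1511 / 44.240369
W = 7375.69 N

7375.69


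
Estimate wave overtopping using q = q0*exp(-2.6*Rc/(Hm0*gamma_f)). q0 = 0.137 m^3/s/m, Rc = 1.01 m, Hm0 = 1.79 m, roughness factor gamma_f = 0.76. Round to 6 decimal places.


q = q0 * exp(-2.6 * Rc / (Hm0 * gamma_f))
Exponent = -2.6 * 1.01 / (1.79 * 0.76)
= -2.6 * 1.01 / 1.3604
= -1.930315
exp(-1.930315) = 0.145103
q = 0.137 * 0.145103
q = 0.019879 m^3/s/m

0.019879


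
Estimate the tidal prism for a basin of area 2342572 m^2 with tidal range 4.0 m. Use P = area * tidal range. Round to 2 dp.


Tidal prism = Area * Tidal range
P = 2342572 * 4.0
P = 9370288.00 m^3

9370288.00


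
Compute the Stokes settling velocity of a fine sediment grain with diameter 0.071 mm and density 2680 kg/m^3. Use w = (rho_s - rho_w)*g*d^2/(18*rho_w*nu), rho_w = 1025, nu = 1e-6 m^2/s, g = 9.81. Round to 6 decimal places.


w = (rho_s - rho_w) * g * d^2 / (18 * rho_w * nu)
d = 0.071 mm = 0.000071 m
rho_s - rho_w = 2680 - 1025 = 1655
Numerator = 1655 * 9.81 * (0.000071)^2 = 0.000081843408
Denominator = 18 * 1025 * 1e-6 = 0.018450
w = 0.004436 m/s

0.004436


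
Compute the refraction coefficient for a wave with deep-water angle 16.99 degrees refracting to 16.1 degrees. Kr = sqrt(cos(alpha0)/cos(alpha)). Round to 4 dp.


Kr = sqrt(cos(alpha0) / cos(alpha))
cos(16.99) = 0.956356
cos(16.1) = 0.960779
Kr = sqrt(0.956356 / 0.960779)
Kr = sqrt(0.995396)
Kr = 0.9977

0.9977


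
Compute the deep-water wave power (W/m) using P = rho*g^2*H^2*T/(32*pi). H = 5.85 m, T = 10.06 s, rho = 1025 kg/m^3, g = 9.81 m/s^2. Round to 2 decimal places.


P = rho * g^2 * H^2 * T / (32 * pi)
P = 1025 * 9.81^2 * 5.85^2 * 10.06 / (32 * pi)
P = 1025 * 96.2361 * 34.2225 * 10.06 / 100.53096
P = 337809.41 W/m

337809.41


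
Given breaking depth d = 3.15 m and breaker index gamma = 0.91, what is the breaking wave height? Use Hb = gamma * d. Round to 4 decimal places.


Hb = gamma * d
Hb = 0.91 * 3.15
Hb = 2.8665 m

2.8665


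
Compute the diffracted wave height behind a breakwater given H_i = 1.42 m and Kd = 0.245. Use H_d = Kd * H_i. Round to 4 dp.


H_d = Kd * H_i
H_d = 0.245 * 1.42
H_d = 0.3479 m

0.3479


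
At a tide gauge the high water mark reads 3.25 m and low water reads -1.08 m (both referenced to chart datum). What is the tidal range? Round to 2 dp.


Tidal range = High water - Low water
Tidal range = 3.25 - (-1.08)
Tidal range = 4.33 m

4.33


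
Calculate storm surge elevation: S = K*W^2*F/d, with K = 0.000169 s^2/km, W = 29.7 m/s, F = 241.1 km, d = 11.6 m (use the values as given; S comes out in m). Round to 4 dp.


S = K * W^2 * F / d
W^2 = 29.7^2 = 882.09
S = 0.000169 * 882.09 * 241.1 / 11.6
Numerator = 0.000169 * 882.09 * 241.1 = 35.941551
S = 35.941551 / 11.6 = 3.0984 m

3.0984


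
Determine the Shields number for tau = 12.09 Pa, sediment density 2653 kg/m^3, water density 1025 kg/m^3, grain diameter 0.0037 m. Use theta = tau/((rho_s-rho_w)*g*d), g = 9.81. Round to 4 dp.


theta = tau / ((rho_s - rho_w) * g * d)
rho_s - rho_w = 2653 - 1025 = 1628
Denominator = 1628 * 9.81 * 0.0037 = 59.091516
theta = 12.09 / 59.091516
theta = 0.2046

0.2046


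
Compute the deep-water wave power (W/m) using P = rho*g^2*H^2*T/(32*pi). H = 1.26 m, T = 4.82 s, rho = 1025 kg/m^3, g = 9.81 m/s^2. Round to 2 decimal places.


P = rho * g^2 * H^2 * T / (32 * pi)
P = 1025 * 9.81^2 * 1.26^2 * 4.82 / (32 * pi)
P = 1025 * 96.2361 * 1.5876 * 4.82 / 100.53096
P = 7508.45 W/m

7508.45


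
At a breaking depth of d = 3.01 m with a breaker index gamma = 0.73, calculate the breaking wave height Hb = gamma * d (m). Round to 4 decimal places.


Hb = gamma * d
Hb = 0.73 * 3.01
Hb = 2.1973 m

2.1973


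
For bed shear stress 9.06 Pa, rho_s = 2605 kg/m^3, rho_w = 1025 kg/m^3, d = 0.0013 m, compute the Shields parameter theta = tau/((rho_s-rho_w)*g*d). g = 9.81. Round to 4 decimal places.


theta = tau / ((rho_s - rho_w) * g * d)
rho_s - rho_w = 2605 - 1025 = 1580
Denominator = 1580 * 9.81 * 0.0013 = 20.149740
theta = 9.06 / 20.149740
theta = 0.4496

0.4496


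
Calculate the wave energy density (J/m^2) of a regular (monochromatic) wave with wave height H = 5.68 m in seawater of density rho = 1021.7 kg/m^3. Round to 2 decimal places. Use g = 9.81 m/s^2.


E = (1/8) * rho * g * H^2
E = (1/8) * 1021.7 * 9.81 * 5.68^2
E = 0.125 * 1021.7 * 9.81 * 32.2624
E = 40420.26 J/m^2

40420.26


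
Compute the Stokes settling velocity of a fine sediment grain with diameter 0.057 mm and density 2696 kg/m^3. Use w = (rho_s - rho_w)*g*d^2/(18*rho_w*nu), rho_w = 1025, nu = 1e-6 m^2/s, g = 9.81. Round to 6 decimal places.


w = (rho_s - rho_w) * g * d^2 / (18 * rho_w * nu)
d = 0.057 mm = 0.000057 m
rho_s - rho_w = 2696 - 1025 = 1671
Numerator = 1671 * 9.81 * (0.000057)^2 = 0.000053259265
Denominator = 18 * 1025 * 1e-6 = 0.018450
w = 0.002887 m/s

0.002887


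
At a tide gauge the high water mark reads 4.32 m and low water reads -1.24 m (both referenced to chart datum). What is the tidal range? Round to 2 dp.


Tidal range = High water - Low water
Tidal range = 4.32 - (-1.24)
Tidal range = 5.56 m

5.56


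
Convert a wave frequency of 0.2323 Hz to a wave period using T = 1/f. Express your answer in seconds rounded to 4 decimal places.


T = 1 / f
T = 1 / 0.2323
T = 4.3048 s

4.3048


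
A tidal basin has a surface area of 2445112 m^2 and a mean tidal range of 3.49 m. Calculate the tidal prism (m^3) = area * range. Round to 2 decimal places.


Tidal prism = Area * Tidal range
P = 2445112 * 3.49
P = 8533440.88 m^3

8533440.88


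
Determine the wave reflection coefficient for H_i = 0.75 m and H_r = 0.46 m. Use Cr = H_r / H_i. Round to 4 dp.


Cr = H_r / H_i
Cr = 0.46 / 0.75
Cr = 0.6133

0.6133


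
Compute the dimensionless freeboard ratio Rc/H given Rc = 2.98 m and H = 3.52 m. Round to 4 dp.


Relative freeboard = Rc / H
= 2.98 / 3.52
= 0.8466

0.8466


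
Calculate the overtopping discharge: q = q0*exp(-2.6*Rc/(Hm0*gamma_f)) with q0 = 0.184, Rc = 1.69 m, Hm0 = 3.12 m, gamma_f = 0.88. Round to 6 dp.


q = q0 * exp(-2.6 * Rc / (Hm0 * gamma_f))
Exponent = -2.6 * 1.69 / (3.12 * 0.88)
= -2.6 * 1.69 / 2.7456
= -1.600379
exp(-1.600379) = 0.201820
q = 0.184 * 0.201820
q = 0.037135 m^3/s/m

0.037135


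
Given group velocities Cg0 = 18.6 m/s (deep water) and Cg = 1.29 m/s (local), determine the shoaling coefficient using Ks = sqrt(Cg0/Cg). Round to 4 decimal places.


Ks = sqrt(Cg0 / Cg)
Ks = sqrt(18.6 / 1.29)
Ks = sqrt(14.4186)
Ks = 3.7972

3.7972


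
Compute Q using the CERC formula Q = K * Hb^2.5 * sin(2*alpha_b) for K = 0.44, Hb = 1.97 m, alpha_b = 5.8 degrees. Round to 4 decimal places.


Q = K * Hb^2.5 * sin(2 * alpha_b)
Hb^2.5 = 1.97^2.5 = 5.447103
sin(2 * 5.8) = sin(11.6) = 0.201078
Q = 0.44 * 5.447103 * 0.201078
Q = 0.4819 m^3/s

0.4819


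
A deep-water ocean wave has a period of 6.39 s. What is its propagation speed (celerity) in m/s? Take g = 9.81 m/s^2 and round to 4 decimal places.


We use the deep-water celerity formula:
C = g * T / (2 * pi)
C = 9.81 * 6.39 / (2 * 3.14159...)
C = 62.685900 / 6.283185
C = 9.9768 m/s

9.9768


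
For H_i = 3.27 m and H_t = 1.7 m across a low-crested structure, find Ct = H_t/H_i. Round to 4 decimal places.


Ct = H_t / H_i
Ct = 1.7 / 3.27
Ct = 0.5199

0.5199


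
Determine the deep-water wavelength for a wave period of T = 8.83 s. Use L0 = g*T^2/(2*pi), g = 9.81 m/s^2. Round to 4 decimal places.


L0 = g * T^2 / (2 * pi)
L0 = 9.81 * 8.83^2 / (2 * pi)
L0 = 9.81 * 77.9689 / 6.28319
L0 = 764.8749 / 6.28319
L0 = 121.7336 m

121.7336


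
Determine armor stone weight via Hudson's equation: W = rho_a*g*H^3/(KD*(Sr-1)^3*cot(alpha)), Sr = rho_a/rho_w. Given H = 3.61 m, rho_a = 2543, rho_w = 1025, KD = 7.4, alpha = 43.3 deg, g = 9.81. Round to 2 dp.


Sr = rho_a / rho_w = 2543 / 1025 = 2.480976
(Sr - 1) = 1.480976
(Sr - 1)^3 = 3.248207
cot(43.3) = 1 / tan(43.3) = 1 / 0.942352 = 1.061174
Numerator = 2543 * 9.81 * 3.61^3 = 1173645.5955
Denominator = 7.4 * 3.248207 * 1.061174 = 25.507161
W = 1173645.5955 / 25.507161
W = 46012.40 N

46012.40


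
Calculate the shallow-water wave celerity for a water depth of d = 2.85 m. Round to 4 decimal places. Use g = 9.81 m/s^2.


Using the shallow-water approximation:
C = sqrt(g * d) = sqrt(9.81 * 2.85)
C = sqrt(27.9585)
C = 5.2876 m/s

5.2876


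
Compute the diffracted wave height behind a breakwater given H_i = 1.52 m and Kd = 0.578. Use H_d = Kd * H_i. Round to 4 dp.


H_d = Kd * H_i
H_d = 0.578 * 1.52
H_d = 0.8786 m

0.8786


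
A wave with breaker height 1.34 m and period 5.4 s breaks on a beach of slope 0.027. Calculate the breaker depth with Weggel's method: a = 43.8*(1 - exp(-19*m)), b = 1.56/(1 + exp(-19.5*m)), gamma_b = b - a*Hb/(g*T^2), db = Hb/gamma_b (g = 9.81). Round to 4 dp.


a = 43.8 * (1 - exp(-19 * m))
exp(-19 * 0.027) = exp(-0.5130) = 0.598697
a = 43.8 * (1 - 0.598697) = 17.577081
b = 1.56 / (1 + exp(-19.5 * m))
exp(-19.5 * 0.027) = exp(-0.5265) = 0.590669
b = 1.56 / (1 + 0.590669) = 0.980720
Hb / (g * T^2) = 1.34 / (9.81 * 5.4^2) = 1.34 / 286.0596 = 0.00468434
gamma_b = b - a * Hb/(g*T^2) = 0.980720 - 17.577081 * 0.00468434 = 0.898383
db = Hb / gamma_b = 1.34 / 0.898383
db = 1.4916 m

1.4916


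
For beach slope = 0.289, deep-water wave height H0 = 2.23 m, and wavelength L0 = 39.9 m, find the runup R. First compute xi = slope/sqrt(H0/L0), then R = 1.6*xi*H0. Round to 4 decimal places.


xi = slope / sqrt(H0/L0)
H0/L0 = 2.23/39.9 = 0.055890
sqrt(0.055890) = 0.236410
xi = 0.289 / 0.236410 = 1.222452
R = 1.6 * xi * H0 = 1.6 * 1.222452 * 2.23
R = 4.3617 m

4.3617


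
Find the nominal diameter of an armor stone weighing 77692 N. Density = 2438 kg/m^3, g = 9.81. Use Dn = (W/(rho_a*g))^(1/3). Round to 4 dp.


V = W / (rho_a * g)
V = 77692 / (2438 * 9.81)
V = 77692 / 23916.78
V = 3.248431 m^3
Dn = V^(1/3) = 3.248431^(1/3)
Dn = 1.4810 m

1.4810


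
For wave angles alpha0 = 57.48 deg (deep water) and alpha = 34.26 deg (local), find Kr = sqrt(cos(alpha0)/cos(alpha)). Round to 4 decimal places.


Kr = sqrt(cos(alpha0) / cos(alpha))
cos(57.48) = 0.537594
cos(34.26) = 0.826492
Kr = sqrt(0.537594 / 0.826492)
Kr = sqrt(0.650453)
Kr = 0.8065

0.8065


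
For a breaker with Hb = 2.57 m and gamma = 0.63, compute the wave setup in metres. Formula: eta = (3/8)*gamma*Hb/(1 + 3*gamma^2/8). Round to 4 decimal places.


eta = (3/8) * gamma * Hb / (1 + 3*gamma^2/8)
Numerator = (3/8) * 0.63 * 2.57 = 0.607163
Denominator = 1 + 3*0.63^2/8 = 1 + 0.148838 = 1.148838
eta = 0.607163 / 1.148838
eta = 0.5285 m

0.5285


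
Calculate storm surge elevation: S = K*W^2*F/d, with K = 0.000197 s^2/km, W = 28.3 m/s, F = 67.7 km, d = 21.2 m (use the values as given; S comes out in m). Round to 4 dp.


S = K * W^2 * F / d
W^2 = 28.3^2 = 800.89
S = 0.000197 * 800.89 * 67.7 / 21.2
Numerator = 0.000197 * 800.89 * 67.7 = 10.681390
S = 10.681390 / 21.2 = 0.5038 m

0.5038


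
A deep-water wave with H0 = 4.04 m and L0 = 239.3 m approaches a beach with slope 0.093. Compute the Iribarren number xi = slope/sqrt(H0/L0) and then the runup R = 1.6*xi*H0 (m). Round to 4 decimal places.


xi = slope / sqrt(H0/L0)
H0/L0 = 4.04/239.3 = 0.016883
sqrt(0.016883) = 0.129933
xi = 0.093 / 0.129933 = 0.715754
R = 1.6 * xi * H0 = 1.6 * 0.715754 * 4.04
R = 4.6266 m

4.6266


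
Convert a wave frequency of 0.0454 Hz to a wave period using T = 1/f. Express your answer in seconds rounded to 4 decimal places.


T = 1 / f
T = 1 / 0.0454
T = 22.0264 s

22.0264


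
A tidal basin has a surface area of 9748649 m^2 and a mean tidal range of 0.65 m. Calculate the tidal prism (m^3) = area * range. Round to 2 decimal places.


Tidal prism = Area * Tidal range
P = 9748649 * 0.65
P = 6336621.85 m^3

6336621.85


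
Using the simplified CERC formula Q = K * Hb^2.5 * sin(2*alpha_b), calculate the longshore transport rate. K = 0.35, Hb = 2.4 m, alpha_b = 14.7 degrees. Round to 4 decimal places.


Q = K * Hb^2.5 * sin(2 * alpha_b)
Hb^2.5 = 2.4^2.5 = 8.923354
sin(2 * 14.7) = sin(29.4) = 0.490904
Q = 0.35 * 8.923354 * 0.490904
Q = 1.5332 m^3/s

1.5332


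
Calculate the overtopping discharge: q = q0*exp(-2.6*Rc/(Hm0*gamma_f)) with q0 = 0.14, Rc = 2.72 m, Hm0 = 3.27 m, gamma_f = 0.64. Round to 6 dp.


q = q0 * exp(-2.6 * Rc / (Hm0 * gamma_f))
Exponent = -2.6 * 2.72 / (3.27 * 0.64)
= -2.6 * 2.72 / 2.0928
= -3.379205
exp(-3.379205) = 0.034075
q = 0.14 * 0.034075
q = 0.004770 m^3/s/m

0.004770


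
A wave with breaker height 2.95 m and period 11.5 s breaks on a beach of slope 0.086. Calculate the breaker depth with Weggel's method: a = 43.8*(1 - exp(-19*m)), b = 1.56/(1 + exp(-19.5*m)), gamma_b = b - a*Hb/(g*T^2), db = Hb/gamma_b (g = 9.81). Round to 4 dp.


a = 43.8 * (1 - exp(-19 * m))
exp(-19 * 0.086) = exp(-1.6340) = 0.195147
a = 43.8 * (1 - 0.195147) = 35.252543
b = 1.56 / (1 + exp(-19.5 * m))
exp(-19.5 * 0.086) = exp(-1.6770) = 0.186934
b = 1.56 / (1 + 0.186934) = 1.314311
Hb / (g * T^2) = 2.95 / (9.81 * 11.5^2) = 2.95 / 1297.3725 = 0.00227383
gamma_b = b - a * Hb/(g*T^2) = 1.314311 - 35.252543 * 0.00227383 = 1.234153
db = Hb / gamma_b = 2.95 / 1.234153
db = 2.3903 m

2.3903


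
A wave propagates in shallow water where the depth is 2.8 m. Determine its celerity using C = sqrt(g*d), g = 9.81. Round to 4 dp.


Using the shallow-water approximation:
C = sqrt(g * d) = sqrt(9.81 * 2.8)
C = sqrt(27.4680)
C = 5.2410 m/s

5.2410


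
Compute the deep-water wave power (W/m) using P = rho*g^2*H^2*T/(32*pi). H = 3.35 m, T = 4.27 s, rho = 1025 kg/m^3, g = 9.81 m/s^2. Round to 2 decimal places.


P = rho * g^2 * H^2 * T / (32 * pi)
P = 1025 * 9.81^2 * 3.35^2 * 4.27 / (32 * pi)
P = 1025 * 96.2361 * 11.2225 * 4.27 / 100.53096
P = 47019.66 W/m

47019.66


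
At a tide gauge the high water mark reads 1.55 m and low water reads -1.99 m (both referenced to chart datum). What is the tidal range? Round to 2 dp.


Tidal range = High water - Low water
Tidal range = 1.55 - (-1.99)
Tidal range = 3.54 m

3.54


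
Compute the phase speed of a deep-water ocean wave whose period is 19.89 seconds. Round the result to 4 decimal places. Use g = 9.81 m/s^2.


We use the deep-water celerity formula:
C = g * T / (2 * pi)
C = 9.81 * 19.89 / (2 * 3.14159...)
C = 195.120900 / 6.283185
C = 31.0545 m/s

31.0545


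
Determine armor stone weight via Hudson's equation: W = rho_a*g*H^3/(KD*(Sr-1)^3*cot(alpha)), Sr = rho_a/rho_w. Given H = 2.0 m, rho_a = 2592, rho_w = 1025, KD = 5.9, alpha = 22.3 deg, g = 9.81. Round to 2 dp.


Sr = rho_a / rho_w = 2592 / 1025 = 2.528780
(Sr - 1) = 1.528780
(Sr - 1)^3 = 3.573020
cot(22.3) = 1 / tan(22.3) = 1 / 0.410130 = 2.438252
Numerator = 2592 * 9.81 * 2.0^3 = 203420.1600
Denominator = 5.9 * 3.573020 * 2.438252 = 51.400339
W = 203420.1600 / 51.400339
W = 3957.56 N

3957.56


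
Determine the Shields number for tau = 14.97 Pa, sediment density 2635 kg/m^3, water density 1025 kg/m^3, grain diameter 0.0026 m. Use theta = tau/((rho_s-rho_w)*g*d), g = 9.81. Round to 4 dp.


theta = tau / ((rho_s - rho_w) * g * d)
rho_s - rho_w = 2635 - 1025 = 1610
Denominator = 1610 * 9.81 * 0.0026 = 41.064660
theta = 14.97 / 41.064660
theta = 0.3645

0.3645


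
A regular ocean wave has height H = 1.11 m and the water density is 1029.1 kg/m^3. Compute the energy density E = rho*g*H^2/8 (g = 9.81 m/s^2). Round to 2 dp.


E = (1/8) * rho * g * H^2
E = (1/8) * 1029.1 * 9.81 * 1.11^2
E = 0.125 * 1029.1 * 9.81 * 1.2321
E = 1554.83 J/m^2

1554.83


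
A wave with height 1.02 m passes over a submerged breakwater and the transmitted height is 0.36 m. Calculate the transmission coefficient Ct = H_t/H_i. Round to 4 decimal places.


Ct = H_t / H_i
Ct = 0.36 / 1.02
Ct = 0.3529

0.3529


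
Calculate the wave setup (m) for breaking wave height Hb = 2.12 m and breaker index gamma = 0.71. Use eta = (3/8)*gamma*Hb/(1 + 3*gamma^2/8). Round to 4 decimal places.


eta = (3/8) * gamma * Hb / (1 + 3*gamma^2/8)
Numerator = (3/8) * 0.71 * 2.12 = 0.564450
Denominator = 1 + 3*0.71^2/8 = 1 + 0.189038 = 1.189038
eta = 0.564450 / 1.189038
eta = 0.4747 m

0.4747


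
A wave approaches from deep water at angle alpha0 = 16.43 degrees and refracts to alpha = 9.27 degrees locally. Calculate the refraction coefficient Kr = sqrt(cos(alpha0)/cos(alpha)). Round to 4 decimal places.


Kr = sqrt(cos(alpha0) / cos(alpha))
cos(16.43) = 0.959166
cos(9.27) = 0.986940
Kr = sqrt(0.959166 / 0.986940)
Kr = sqrt(0.971858)
Kr = 0.9858

0.9858


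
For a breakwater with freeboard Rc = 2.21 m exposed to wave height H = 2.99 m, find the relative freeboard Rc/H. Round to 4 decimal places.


Relative freeboard = Rc / H
= 2.21 / 2.99
= 0.7391

0.7391


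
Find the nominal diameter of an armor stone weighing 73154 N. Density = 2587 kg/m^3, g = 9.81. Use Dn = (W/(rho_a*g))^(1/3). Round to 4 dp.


V = W / (rho_a * g)
V = 73154 / (2587 * 9.81)
V = 73154 / 25378.47
V = 2.882522 m^3
Dn = V^(1/3) = 2.882522^(1/3)
Dn = 1.4232 m

1.4232


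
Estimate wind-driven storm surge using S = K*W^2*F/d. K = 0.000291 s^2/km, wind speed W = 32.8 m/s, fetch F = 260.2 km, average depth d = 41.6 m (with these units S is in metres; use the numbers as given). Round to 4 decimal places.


S = K * W^2 * F / d
W^2 = 32.8^2 = 1075.84
S = 0.000291 * 1075.84 * 260.2 / 41.6
Numerator = 0.000291 * 1075.84 * 260.2 = 81.460668
S = 81.460668 / 41.6 = 1.9582 m

1.9582


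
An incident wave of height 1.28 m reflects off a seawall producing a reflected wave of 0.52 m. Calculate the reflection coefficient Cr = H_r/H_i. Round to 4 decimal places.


Cr = H_r / H_i
Cr = 0.52 / 1.28
Cr = 0.4063

0.4063


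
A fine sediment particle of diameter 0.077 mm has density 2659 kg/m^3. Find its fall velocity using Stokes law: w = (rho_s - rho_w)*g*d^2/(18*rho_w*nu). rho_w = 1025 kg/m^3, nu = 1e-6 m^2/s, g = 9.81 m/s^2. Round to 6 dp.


w = (rho_s - rho_w) * g * d^2 / (18 * rho_w * nu)
d = 0.077 mm = 0.000077 m
rho_s - rho_w = 2659 - 1025 = 1634
Numerator = 1634 * 9.81 * (0.000077)^2 = 0.000095039143
Denominator = 18 * 1025 * 1e-6 = 0.018450
w = 0.005151 m/s

0.005151


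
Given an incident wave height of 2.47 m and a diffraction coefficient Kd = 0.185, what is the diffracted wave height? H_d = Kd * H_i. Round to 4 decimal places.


H_d = Kd * H_i
H_d = 0.185 * 2.47
H_d = 0.4570 m

0.4570


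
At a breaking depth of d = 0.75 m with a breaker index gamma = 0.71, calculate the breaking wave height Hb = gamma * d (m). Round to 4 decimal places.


Hb = gamma * d
Hb = 0.71 * 0.75
Hb = 0.5325 m

0.5325


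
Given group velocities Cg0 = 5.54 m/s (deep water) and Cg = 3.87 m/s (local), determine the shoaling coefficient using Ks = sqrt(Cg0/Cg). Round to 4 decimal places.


Ks = sqrt(Cg0 / Cg)
Ks = sqrt(5.54 / 3.87)
Ks = sqrt(1.4315)
Ks = 1.1965

1.1965


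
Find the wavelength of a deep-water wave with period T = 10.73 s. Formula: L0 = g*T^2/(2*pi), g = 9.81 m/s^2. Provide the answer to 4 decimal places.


L0 = g * T^2 / (2 * pi)
L0 = 9.81 * 10.73^2 / (2 * pi)
L0 = 9.81 * 115.1329 / 6.28319
L0 = 1129.4537 / 6.28319
L0 = 179.7581 m

179.7581


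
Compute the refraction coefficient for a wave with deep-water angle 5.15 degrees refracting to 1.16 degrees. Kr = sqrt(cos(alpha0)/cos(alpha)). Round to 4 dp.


Kr = sqrt(cos(alpha0) / cos(alpha))
cos(5.15) = 0.995963
cos(1.16) = 0.999795
Kr = sqrt(0.995963 / 0.999795)
Kr = sqrt(0.996167)
Kr = 0.9981

0.9981


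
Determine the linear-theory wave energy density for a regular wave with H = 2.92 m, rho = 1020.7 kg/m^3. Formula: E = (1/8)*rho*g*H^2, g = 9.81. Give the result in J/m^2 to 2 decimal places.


E = (1/8) * rho * g * H^2
E = (1/8) * 1020.7 * 9.81 * 2.92^2
E = 0.125 * 1020.7 * 9.81 * 8.5264
E = 10671.93 J/m^2

10671.93


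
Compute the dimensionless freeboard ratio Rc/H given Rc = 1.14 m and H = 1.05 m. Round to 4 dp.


Relative freeboard = Rc / H
= 1.14 / 1.05
= 1.0857

1.0857


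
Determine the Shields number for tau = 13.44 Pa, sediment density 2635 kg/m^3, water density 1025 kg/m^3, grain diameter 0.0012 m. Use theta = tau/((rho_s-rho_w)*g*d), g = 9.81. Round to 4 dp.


theta = tau / ((rho_s - rho_w) * g * d)
rho_s - rho_w = 2635 - 1025 = 1610
Denominator = 1610 * 9.81 * 0.0012 = 18.952920
theta = 13.44 / 18.952920
theta = 0.7091

0.7091


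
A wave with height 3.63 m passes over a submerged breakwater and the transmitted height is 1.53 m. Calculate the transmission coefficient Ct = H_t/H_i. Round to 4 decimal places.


Ct = H_t / H_i
Ct = 1.53 / 3.63
Ct = 0.4215

0.4215


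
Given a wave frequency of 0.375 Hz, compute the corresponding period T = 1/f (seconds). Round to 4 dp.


T = 1 / f
T = 1 / 0.375
T = 2.6667 s

2.6667


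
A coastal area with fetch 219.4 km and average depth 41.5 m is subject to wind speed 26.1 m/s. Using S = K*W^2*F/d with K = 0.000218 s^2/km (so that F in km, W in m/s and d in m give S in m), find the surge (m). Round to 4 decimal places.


S = K * W^2 * F / d
W^2 = 26.1^2 = 681.21
S = 0.000218 * 681.21 * 219.4 / 41.5
Numerator = 0.000218 * 681.21 * 219.4 = 32.581729
S = 32.581729 / 41.5 = 0.7851 m

0.7851


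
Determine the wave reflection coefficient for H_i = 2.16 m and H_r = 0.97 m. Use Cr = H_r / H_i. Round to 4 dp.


Cr = H_r / H_i
Cr = 0.97 / 2.16
Cr = 0.4491

0.4491


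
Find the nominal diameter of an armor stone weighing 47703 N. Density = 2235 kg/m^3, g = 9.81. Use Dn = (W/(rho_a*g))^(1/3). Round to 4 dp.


V = W / (rho_a * g)
V = 47703 / (2235 * 9.81)
V = 47703 / 21925.35
V = 2.175701 m^3
Dn = V^(1/3) = 2.175701^(1/3)
Dn = 1.2958 m

1.2958


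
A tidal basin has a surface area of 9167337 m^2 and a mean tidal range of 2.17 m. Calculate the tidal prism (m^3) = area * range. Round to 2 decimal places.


Tidal prism = Area * Tidal range
P = 9167337 * 2.17
P = 19893121.29 m^3

19893121.29


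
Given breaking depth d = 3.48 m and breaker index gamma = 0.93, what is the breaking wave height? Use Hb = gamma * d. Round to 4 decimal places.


Hb = gamma * d
Hb = 0.93 * 3.48
Hb = 3.2364 m

3.2364


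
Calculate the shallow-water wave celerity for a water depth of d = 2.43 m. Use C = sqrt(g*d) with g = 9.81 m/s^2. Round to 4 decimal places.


Using the shallow-water approximation:
C = sqrt(g * d) = sqrt(9.81 * 2.43)
C = sqrt(23.8383)
C = 4.8824 m/s

4.8824


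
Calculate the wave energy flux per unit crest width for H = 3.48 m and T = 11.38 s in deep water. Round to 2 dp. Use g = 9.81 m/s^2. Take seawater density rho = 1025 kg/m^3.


P = rho * g^2 * H^2 * T / (32 * pi)
P = 1025 * 9.81^2 * 3.48^2 * 11.38 / (32 * pi)
P = 1025 * 96.2361 * 12.1104 * 11.38 / 100.53096
P = 135226.80 W/m

135226.80


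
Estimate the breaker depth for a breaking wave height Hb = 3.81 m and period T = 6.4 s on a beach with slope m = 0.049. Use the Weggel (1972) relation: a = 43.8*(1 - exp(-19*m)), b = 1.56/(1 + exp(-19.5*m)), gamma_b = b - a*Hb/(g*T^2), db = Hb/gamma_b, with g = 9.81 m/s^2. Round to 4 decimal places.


a = 43.8 * (1 - exp(-19 * m))
exp(-19 * 0.049) = exp(-0.9310) = 0.394159
a = 43.8 * (1 - 0.394159) = 26.535820
b = 1.56 / (1 + exp(-19.5 * m))
exp(-19.5 * 0.049) = exp(-0.9555) = 0.384620
b = 1.56 / (1 + 0.384620) = 1.126663
Hb / (g * T^2) = 3.81 / (9.81 * 6.4^2) = 3.81 / 401.8176 = 0.00948191
gamma_b = b - a * Hb/(g*T^2) = 1.126663 - 26.535820 * 0.00948191 = 0.875053
db = Hb / gamma_b = 3.81 / 0.875053
db = 4.3540 m

4.3540


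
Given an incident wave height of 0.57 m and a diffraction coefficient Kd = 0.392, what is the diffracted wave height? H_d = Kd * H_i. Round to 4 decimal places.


H_d = Kd * H_i
H_d = 0.392 * 0.57
H_d = 0.2234 m

0.2234


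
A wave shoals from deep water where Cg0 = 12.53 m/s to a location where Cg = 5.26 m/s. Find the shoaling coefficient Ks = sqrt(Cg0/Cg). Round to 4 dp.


Ks = sqrt(Cg0 / Cg)
Ks = sqrt(12.53 / 5.26)
Ks = sqrt(2.3821)
Ks = 1.5434

1.5434


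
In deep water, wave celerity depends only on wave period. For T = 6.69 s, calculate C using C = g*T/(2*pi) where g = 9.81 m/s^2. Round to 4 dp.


We use the deep-water celerity formula:
C = g * T / (2 * pi)
C = 9.81 * 6.69 / (2 * 3.14159...)
C = 65.628900 / 6.283185
C = 10.4452 m/s

10.4452


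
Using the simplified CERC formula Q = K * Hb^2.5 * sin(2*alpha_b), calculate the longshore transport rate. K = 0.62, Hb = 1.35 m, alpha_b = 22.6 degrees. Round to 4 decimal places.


Q = K * Hb^2.5 * sin(2 * alpha_b)
Hb^2.5 = 1.35^2.5 = 2.117554
sin(2 * 22.6) = sin(45.2) = 0.709571
Q = 0.62 * 2.117554 * 0.709571
Q = 0.9316 m^3/s

0.9316


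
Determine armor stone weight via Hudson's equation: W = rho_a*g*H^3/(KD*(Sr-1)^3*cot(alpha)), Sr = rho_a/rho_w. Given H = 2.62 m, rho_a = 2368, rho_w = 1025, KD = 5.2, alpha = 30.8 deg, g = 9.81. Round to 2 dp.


Sr = rho_a / rho_w = 2368 / 1025 = 2.310244
(Sr - 1) = 1.310244
(Sr - 1)^3 = 2.249347
cot(30.8) = 1 / tan(30.8) = 1 / 0.596120 = 1.677516
Numerator = 2368 * 9.81 * 2.62^3 = 417786.6702
Denominator = 5.2 * 2.249347 * 1.677516 = 19.621236
W = 417786.6702 / 19.621236
W = 21292.58 N

21292.58


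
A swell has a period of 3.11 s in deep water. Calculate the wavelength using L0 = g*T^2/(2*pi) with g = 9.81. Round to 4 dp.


L0 = g * T^2 / (2 * pi)
L0 = 9.81 * 3.11^2 / (2 * pi)
L0 = 9.81 * 9.6721 / 6.28319
L0 = 94.8833 / 6.28319
L0 = 15.1011 m

15.1011


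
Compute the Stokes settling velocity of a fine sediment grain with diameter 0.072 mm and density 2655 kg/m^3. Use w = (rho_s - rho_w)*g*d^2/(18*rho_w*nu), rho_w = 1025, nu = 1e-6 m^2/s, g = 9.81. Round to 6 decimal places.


w = (rho_s - rho_w) * g * d^2 / (18 * rho_w * nu)
d = 0.072 mm = 0.000072 m
rho_s - rho_w = 2655 - 1025 = 1630
Numerator = 1630 * 9.81 * (0.000072)^2 = 0.000082893715
Denominator = 18 * 1025 * 1e-6 = 0.018450
w = 0.004493 m/s

0.004493


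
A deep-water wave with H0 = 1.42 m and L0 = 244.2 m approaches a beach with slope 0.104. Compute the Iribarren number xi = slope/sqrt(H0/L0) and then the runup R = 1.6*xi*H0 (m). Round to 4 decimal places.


xi = slope / sqrt(H0/L0)
H0/L0 = 1.42/244.2 = 0.005815
sqrt(0.005815) = 0.076256
xi = 0.104 / 0.076256 = 1.363836
R = 1.6 * xi * H0 = 1.6 * 1.363836 * 1.42
R = 3.0986 m

3.0986


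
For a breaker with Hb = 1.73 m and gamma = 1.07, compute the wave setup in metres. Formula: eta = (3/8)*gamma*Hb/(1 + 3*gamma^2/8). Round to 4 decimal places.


eta = (3/8) * gamma * Hb / (1 + 3*gamma^2/8)
Numerator = (3/8) * 1.07 * 1.73 = 0.694163
Denominator = 1 + 3*1.07^2/8 = 1 + 0.429338 = 1.429338
eta = 0.694163 / 1.429338
eta = 0.4857 m

0.4857


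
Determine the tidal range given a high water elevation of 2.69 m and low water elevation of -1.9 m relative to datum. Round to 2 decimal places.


Tidal range = High water - Low water
Tidal range = 2.69 - (-1.9)
Tidal range = 4.59 m

4.59


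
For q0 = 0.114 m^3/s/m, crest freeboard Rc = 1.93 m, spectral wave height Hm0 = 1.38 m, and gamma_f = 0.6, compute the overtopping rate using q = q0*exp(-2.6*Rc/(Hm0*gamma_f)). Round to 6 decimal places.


q = q0 * exp(-2.6 * Rc / (Hm0 * gamma_f))
Exponent = -2.6 * 1.93 / (1.38 * 0.6)
= -2.6 * 1.93 / 0.8280
= -6.060386
exp(-6.060386) = 0.002333
q = 0.114 * 0.002333
q = 0.000266 m^3/s/m

0.000266


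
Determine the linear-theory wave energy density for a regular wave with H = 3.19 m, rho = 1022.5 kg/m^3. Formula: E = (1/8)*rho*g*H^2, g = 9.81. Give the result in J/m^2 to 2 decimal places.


E = (1/8) * rho * g * H^2
E = (1/8) * 1022.5 * 9.81 * 3.19^2
E = 0.125 * 1022.5 * 9.81 * 10.1761
E = 12759.21 J/m^2

12759.21


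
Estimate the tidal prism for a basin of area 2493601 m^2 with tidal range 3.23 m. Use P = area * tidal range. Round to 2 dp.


Tidal prism = Area * Tidal range
P = 2493601 * 3.23
P = 8054331.23 m^3

8054331.23


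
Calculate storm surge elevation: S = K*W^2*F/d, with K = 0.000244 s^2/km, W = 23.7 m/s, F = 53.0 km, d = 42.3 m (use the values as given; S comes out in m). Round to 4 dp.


S = K * W^2 * F / d
W^2 = 23.7^2 = 561.69
S = 0.000244 * 561.69 * 53.0 / 42.3
Numerator = 0.000244 * 561.69 * 53.0 = 7.263775
S = 7.263775 / 42.3 = 0.1717 m

0.1717


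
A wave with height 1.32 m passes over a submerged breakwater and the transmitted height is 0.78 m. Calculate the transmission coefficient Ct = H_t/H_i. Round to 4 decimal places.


Ct = H_t / H_i
Ct = 0.78 / 1.32
Ct = 0.5909

0.5909


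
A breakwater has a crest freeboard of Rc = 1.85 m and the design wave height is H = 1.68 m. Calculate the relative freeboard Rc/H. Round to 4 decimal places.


Relative freeboard = Rc / H
= 1.85 / 1.68
= 1.1012

1.1012


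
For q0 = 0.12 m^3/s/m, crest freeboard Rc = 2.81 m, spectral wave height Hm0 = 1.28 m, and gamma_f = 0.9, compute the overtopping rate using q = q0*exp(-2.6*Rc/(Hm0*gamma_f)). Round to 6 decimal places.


q = q0 * exp(-2.6 * Rc / (Hm0 * gamma_f))
Exponent = -2.6 * 2.81 / (1.28 * 0.9)
= -2.6 * 2.81 / 1.1520
= -6.342014
exp(-6.342014) = 0.001761
q = 0.12 * 0.001761
q = 0.000211 m^3/s/m

0.000211


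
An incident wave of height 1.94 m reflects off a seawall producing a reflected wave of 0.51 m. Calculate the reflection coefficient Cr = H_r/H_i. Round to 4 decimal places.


Cr = H_r / H_i
Cr = 0.51 / 1.94
Cr = 0.2629

0.2629


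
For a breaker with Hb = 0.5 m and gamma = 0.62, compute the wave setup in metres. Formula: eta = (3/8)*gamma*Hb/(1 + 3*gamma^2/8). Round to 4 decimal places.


eta = (3/8) * gamma * Hb / (1 + 3*gamma^2/8)
Numerator = (3/8) * 0.62 * 0.5 = 0.116250
Denominator = 1 + 3*0.62^2/8 = 1 + 0.144150 = 1.144150
eta = 0.116250 / 1.144150
eta = 0.1016 m

0.1016


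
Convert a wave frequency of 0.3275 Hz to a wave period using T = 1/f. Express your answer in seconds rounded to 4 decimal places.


T = 1 / f
T = 1 / 0.3275
T = 3.0534 s

3.0534


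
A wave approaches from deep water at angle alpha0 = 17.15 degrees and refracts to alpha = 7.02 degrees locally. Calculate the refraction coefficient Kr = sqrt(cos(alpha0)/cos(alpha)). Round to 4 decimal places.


Kr = sqrt(cos(alpha0) / cos(alpha))
cos(17.15) = 0.955536
cos(7.02) = 0.992504
Kr = sqrt(0.955536 / 0.992504)
Kr = sqrt(0.962753)
Kr = 0.9812

0.9812


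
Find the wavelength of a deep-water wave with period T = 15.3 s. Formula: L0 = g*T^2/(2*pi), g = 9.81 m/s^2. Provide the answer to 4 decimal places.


L0 = g * T^2 / (2 * pi)
L0 = 9.81 * 15.3^2 / (2 * pi)
L0 = 9.81 * 234.0900 / 6.28319
L0 = 2296.4229 / 6.28319
L0 = 365.4871 m

365.4871


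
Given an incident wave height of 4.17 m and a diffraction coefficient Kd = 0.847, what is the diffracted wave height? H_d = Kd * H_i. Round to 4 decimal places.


H_d = Kd * H_i
H_d = 0.847 * 4.17
H_d = 3.5320 m

3.5320


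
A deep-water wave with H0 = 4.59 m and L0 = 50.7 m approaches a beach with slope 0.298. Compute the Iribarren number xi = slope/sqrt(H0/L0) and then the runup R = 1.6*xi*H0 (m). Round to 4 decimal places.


xi = slope / sqrt(H0/L0)
H0/L0 = 4.59/50.7 = 0.090533
sqrt(0.090533) = 0.300886
xi = 0.298 / 0.300886 = 0.990407
R = 1.6 * xi * H0 = 1.6 * 0.990407 * 4.59
R = 7.2736 m

7.2736


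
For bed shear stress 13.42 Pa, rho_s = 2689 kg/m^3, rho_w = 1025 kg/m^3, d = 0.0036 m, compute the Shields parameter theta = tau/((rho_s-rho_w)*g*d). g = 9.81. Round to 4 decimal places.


theta = tau / ((rho_s - rho_w) * g * d)
rho_s - rho_w = 2689 - 1025 = 1664
Denominator = 1664 * 9.81 * 0.0036 = 58.765824
theta = 13.42 / 58.765824
theta = 0.2284

0.2284


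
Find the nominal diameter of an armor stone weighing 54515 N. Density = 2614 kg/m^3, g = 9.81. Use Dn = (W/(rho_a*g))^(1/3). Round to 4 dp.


V = W / (rho_a * g)
V = 54515 / (2614 * 9.81)
V = 54515 / 25643.34
V = 2.125893 m^3
Dn = V^(1/3) = 2.125893^(1/3)
Dn = 1.2858 m

1.2858


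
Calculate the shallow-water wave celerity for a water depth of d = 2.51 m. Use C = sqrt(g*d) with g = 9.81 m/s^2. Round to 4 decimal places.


Using the shallow-water approximation:
C = sqrt(g * d) = sqrt(9.81 * 2.51)
C = sqrt(24.6231)
C = 4.9622 m/s

4.9622


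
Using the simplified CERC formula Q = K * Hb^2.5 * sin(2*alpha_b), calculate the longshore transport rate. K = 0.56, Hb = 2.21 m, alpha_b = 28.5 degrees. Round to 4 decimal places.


Q = K * Hb^2.5 * sin(2 * alpha_b)
Hb^2.5 = 2.21^2.5 = 7.260737
sin(2 * 28.5) = sin(57.0) = 0.838671
Q = 0.56 * 7.260737 * 0.838671
Q = 3.4100 m^3/s

3.4100


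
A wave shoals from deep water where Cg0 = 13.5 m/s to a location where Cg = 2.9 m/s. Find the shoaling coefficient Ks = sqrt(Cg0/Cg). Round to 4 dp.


Ks = sqrt(Cg0 / Cg)
Ks = sqrt(13.5 / 2.9)
Ks = sqrt(4.6552)
Ks = 2.1576

2.1576


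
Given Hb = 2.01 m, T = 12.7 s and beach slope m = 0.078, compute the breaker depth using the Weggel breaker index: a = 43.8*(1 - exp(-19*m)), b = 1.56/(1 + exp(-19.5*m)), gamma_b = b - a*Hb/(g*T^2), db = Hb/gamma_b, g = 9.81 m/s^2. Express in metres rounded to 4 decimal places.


a = 43.8 * (1 - exp(-19 * m))
exp(-19 * 0.078) = exp(-1.4820) = 0.227183
a = 43.8 * (1 - 0.227183) = 33.849390
b = 1.56 / (1 + exp(-19.5 * m))
exp(-19.5 * 0.078) = exp(-1.5210) = 0.218493
b = 1.56 / (1 + 0.218493) = 1.280270
Hb / (g * T^2) = 2.01 / (9.81 * 12.7^2) = 2.01 / 1582.2549 = 0.00127034
gamma_b = b - a * Hb/(g*T^2) = 1.280270 - 33.849390 * 0.00127034 = 1.237269
db = Hb / gamma_b = 2.01 / 1.237269
db = 1.6245 m

1.6245


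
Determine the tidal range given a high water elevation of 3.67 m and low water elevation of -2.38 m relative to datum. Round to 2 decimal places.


Tidal range = High water - Low water
Tidal range = 3.67 - (-2.38)
Tidal range = 6.05 m

6.05


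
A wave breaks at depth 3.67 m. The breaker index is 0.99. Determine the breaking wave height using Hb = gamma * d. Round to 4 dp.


Hb = gamma * d
Hb = 0.99 * 3.67
Hb = 3.6333 m

3.6333


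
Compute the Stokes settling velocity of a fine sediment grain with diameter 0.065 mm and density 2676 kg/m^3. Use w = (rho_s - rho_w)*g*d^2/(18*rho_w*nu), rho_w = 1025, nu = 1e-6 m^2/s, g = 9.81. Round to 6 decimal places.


w = (rho_s - rho_w) * g * d^2 / (18 * rho_w * nu)
d = 0.065 mm = 0.000065 m
rho_s - rho_w = 2676 - 1025 = 1651
Numerator = 1651 * 9.81 * (0.000065)^2 = 0.000068429410
Denominator = 18 * 1025 * 1e-6 = 0.018450
w = 0.003709 m/s

0.003709
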